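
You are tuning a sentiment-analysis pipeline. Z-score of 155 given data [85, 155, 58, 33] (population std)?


μ = 82.75, σ = 45.5871
z = (155 - 82.75)/45.5871 = 1.5849

1.5849


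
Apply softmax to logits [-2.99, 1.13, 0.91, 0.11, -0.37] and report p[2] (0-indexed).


Exponentials: e^-2.99=0.0503, e^1.13=3.0957, e^0.91=2.4843, e^0.11=1.1163, e^-0.37=0.6907
Sum = 7.4373
Softmax = [0.0068, 0.4162, 0.334, 0.1501, 0.0929]
p[2] = 2.4843/7.4373 = 0.334

0.334


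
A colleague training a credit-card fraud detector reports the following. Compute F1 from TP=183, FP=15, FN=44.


Precision = 183/198 = 0.9242
Recall = 183/227 = 0.8062
F1 = 2·P·R/(P+R) = 2·TP/(2·TP+FP+FN) = 366/(366+15+44) = 366/425 = 0.8612

0.8612


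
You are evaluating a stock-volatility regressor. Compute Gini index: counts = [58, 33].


Probabilities: [58/91, 33/91] ≈ [0.6374, 0.3626]
Σpᵢ² = (3364 + 1089)/91² = 4453/8281
Gini = 1 - Σpᵢ² = 1 - 4453/8281 = 0.4623

0.4623


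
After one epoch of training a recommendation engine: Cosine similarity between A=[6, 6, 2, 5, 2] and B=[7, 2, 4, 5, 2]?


A·B = 6·7 + 6·2 + 2·4 + 5·5 + 2·2 = 91
‖A‖ = √105 = 10.247, ‖B‖ = √98 = 9.8995
cos = 91/(√105·√98) = 91/√10290 = 0.8971

0.8971


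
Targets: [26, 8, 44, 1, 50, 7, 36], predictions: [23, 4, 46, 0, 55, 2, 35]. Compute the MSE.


Squared errors: (26-23)²=9, (8-4)²=16, (44-46)²=4, (1-0)²=1, (50-55)²=25, (7-2)²=25, (36-35)²=1
Sum = 81
MSE = 81/7 = 81/7

81/7


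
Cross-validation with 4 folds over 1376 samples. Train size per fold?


Fold size = 1376/4 = 344
Training per fold = 1376 - 344 = 1032

1032


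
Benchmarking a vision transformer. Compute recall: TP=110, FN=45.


Recall = TP/(TP+FN)
= 110/(110+45)
= 110/155 = 70.97%

70.97%


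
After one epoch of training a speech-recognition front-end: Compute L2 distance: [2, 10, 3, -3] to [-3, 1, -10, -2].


d = √((2+ 3)² + (10-1)² + (3+ 10)² + (-3+ 2)²)
  = √(25 + 81 + 169 + 1)
  = √276 = 16.6132

16.6132


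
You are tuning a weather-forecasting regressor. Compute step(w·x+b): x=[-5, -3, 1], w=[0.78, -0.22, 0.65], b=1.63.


z = (-5)·(0.78) + (-3)·(-0.22) + (1)·(0.65) + 1.63
  = -0.96
step(z) = 0 (z<0)

0


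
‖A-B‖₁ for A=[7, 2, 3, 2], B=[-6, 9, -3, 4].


d = |7+ 6| + |2-9| + |3+ 3| + |2-4|
  = 13 + 7 + 6 + 2
  = 28

28


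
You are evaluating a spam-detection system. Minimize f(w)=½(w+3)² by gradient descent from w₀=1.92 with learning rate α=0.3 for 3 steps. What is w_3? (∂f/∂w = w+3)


step 1: grad = 1.92+3 = 4.92; w = 1.92 - 0.3·(4.92) = 0.444
step 2: grad = 0.444+3 = 3.444; w = 0.444 - 0.3·(3.444) = -0.5892
step 3: grad = -0.5892+3 = 2.4108; w = -0.5892 - 0.3·(2.4108) = -1.31244

-1.31244


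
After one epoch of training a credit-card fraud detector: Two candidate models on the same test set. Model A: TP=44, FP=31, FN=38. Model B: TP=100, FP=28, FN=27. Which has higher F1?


Model A: P=44/75=0.5867, R=44/82=0.5366, F1=2PR/(P+R)=2TP/(2TP+FP+FN)=88/157=0.5605
Model B: P=100/128=0.7812, R=100/127=0.7874, F1=2PR/(P+R)=2TP/(2TP+FP+FN)=200/255=0.7843
0.5605 < 0.7843 → Model B

Model B


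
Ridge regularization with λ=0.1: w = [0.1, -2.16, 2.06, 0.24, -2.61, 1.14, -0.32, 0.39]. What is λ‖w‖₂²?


‖w‖₂² = (0.1)² + (-2.16)² + (2.06)² + (0.24)² + (-2.61)² + (1.14)² + (-0.32)² + (0.39)²
     = 0.01 + 4.6656 + 4.2436 + 0.0576 + 6.8121 + 1.2996 + 0.1024 + 0.1521
     = 17.343
λ·‖w‖₂² = 0.1·17.343 = 1.7343

1.7343


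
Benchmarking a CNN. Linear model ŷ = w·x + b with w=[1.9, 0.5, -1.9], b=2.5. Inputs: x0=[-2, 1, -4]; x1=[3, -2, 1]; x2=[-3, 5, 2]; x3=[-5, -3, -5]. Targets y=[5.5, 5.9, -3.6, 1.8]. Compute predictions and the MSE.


ŷ0 = (1.9)·(-2) + (0.5)·(1) + (-1.9)·(-4) + 2.5 = 6.8
ŷ1 = (1.9)·(3) + (0.5)·(-2) + (-1.9)·(1) + 2.5 = 5.3
ŷ2 = (1.9)·(-3) + (0.5)·(5) + (-1.9)·(2) + 2.5 = -4.5
ŷ3 = (1.9)·(-5) + (0.5)·(-3) + (-1.9)·(-5) + 2.5 = 1.0
errors² = [1.69, 0.36, 0.81, 0.64]
MSE = 3.5000/4 = 0.875

0.875


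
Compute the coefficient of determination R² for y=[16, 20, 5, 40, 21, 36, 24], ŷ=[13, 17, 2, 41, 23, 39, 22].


ȳ = 23.1429
SS_res = Σ(y-ŷ)² = 45
SS_tot = Σ(y-ȳ)² = 844.86
R² = 1 - SS_res/SS_tot = 1 - 0.0533 = 0.9467

0.9467


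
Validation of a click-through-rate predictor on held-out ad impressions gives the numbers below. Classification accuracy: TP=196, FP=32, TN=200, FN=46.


Accuracy = (TP+TN)/(TP+TN+FP+FN)
= (196+200)/(474)
= 396/474 = 83.54%

83.54%


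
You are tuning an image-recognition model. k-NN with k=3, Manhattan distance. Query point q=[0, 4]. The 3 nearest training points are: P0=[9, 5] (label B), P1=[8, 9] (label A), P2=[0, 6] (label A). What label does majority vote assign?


d(q,P0) = 10  (label B)
d(q,P1) = 13  (label A)
d(q,P2) = 2  (label A)
Votes: A=2, B=1
Majority → A

A


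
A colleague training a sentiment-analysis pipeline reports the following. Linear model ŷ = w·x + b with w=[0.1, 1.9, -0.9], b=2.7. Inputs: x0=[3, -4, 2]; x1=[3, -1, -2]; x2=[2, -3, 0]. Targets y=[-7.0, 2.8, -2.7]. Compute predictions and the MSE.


ŷ0 = (0.1)·(3) + (1.9)·(-4) + (-0.9)·(2) + 2.7 = -6.4
ŷ1 = (0.1)·(3) + (1.9)·(-1) + (-0.9)·(-2) + 2.7 = 2.9
ŷ2 = (0.1)·(2) + (1.9)·(-3) + (-0.9)·(0) + 2.7 = -2.8
errors² = [0.36, 0.01, 0.01]
MSE = 0.3800/3 = 0.1267

0.1267


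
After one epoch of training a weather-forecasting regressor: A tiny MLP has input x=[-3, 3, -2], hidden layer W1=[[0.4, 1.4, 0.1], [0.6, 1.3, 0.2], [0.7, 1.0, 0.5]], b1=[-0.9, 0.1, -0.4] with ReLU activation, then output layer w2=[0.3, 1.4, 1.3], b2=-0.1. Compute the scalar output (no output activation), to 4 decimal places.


z1[0] = (0.4)·(-3) + (1.4)·(3) + (0.1)·(-2) - 0.9 = 1.9
z1[1] = (0.6)·(-3) + (1.3)·(3) + (0.2)·(-2) + 0.1 = 1.8
z1[2] = (0.7)·(-3) + (1.0)·(3) + (0.5)·(-2) - 0.4 = -0.5
h = ReLU(z1) = [1.9, 1.8, 0.0]
output = (0.3)·(1.9) + (1.4)·(1.8) + (1.3)·(0.0) - 0.1 = 2.99

2.99


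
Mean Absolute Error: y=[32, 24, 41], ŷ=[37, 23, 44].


Absolute errors: |32-37|=5, |24-23|=1, |41-44|=3
Sum = 9
MAE = 9/3 = 3

3


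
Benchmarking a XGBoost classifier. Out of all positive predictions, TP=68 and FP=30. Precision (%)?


Precision = TP/(TP+FP)
= 68/(68+30)
= 68/98 = 69.39%

69.39%


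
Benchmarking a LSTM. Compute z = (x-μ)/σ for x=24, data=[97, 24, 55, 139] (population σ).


μ = 78.75, σ = 43.3727
z = (24 - 78.75)/43.3727 = -1.2623

-1.2623


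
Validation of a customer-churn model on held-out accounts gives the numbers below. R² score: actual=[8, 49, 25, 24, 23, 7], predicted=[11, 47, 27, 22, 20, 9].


ȳ = 22.6667
SS_res = Σ(y-ŷ)² = 34
SS_tot = Σ(y-ȳ)² = 1161.33
R² = 1 - SS_res/SS_tot = 1 - 0.0293 = 0.9707

0.9707


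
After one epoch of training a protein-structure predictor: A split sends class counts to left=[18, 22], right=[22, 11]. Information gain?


Parent = [40, 33], H_parent = 0.9934
H_left = 0.9928 (n=40), H_right = 0.9183 (n=33)
H_children = (40/73)·0.9928 + (33/73)·0.9183 = 0.9591
IG = 0.9934 - 0.9591 = 0.0343

0.0343


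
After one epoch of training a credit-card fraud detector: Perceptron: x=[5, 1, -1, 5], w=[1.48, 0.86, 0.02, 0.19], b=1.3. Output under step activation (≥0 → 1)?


z = (5)·(1.48) + (1)·(0.86) + (-1)·(0.02) + (5)·(0.19) + 1.3
  = 10.49
step(z) = 1 (z≥0)

1


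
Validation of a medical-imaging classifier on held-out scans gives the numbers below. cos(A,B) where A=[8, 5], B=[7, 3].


A·B = 8·7 + 5·3 = 71
‖A‖ = √89 = 9.434, ‖B‖ = √58 = 7.6158
cos = 71/(√89·√58) = 71/√5162 = 0.9882

0.9882


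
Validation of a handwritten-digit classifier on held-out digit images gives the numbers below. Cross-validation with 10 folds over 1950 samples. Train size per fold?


Fold size = 1950/10 = 195
Training per fold = 1950 - 195 = 1755

1755


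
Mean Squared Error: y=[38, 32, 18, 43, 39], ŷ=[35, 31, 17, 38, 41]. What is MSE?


Squared errors: (38-35)²=9, (32-31)²=1, (18-17)²=1, (43-38)²=25, (39-41)²=4
Sum = 40
MSE = 40/5 = 8

8


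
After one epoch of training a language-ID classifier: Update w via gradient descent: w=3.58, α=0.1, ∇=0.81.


w_new = w - α·∇
= 3.58 - 0.1·0.81
= 3.58 - 0.081
= 3.499

3.499


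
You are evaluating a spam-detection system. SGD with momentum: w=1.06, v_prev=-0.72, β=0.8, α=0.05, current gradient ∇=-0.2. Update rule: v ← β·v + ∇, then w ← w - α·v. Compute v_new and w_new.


v_new = 0.8·-0.72 - 0.2 = -0.576 - 0.2 = -0.776
w_new = 1.06 - 0.05·-0.776 = 1.06 + 0.0388 = 1.0988

v_new=-0.776, w_new=1.0988


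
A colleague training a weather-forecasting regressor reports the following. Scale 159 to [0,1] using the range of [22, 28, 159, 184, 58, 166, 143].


min=22, max=184
(159-22)/(184-22) = 137/162 = 0.8457

0.8457


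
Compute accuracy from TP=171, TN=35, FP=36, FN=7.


Accuracy = (TP+TN)/(TP+TN+FP+FN)
= (171+35)/(249)
= 206/249 = 82.73%

82.73%


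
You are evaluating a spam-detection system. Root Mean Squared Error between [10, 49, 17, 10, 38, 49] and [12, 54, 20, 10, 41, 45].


MSE = 63/6 = 10.5
RMSE = √(63/6) = 3.2404

3.2404


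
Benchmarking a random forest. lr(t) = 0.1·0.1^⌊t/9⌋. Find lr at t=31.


n_drops = ⌊31/9⌋ = 3
lr = 0.1·0.1^3 = 0.1·0.001 = 0.0001

0.0001


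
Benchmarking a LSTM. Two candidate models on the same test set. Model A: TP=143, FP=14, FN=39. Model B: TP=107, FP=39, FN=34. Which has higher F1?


Model A: P=143/157=0.9108, R=143/182=0.7857, F1=2PR/(P+R)=2TP/(2TP+FP+FN)=286/339=0.8437
Model B: P=107/146=0.7329, R=107/141=0.7589, F1=2PR/(P+R)=2TP/(2TP+FP+FN)=214/287=0.7456
0.8437 > 0.7456 → Model A

Model A


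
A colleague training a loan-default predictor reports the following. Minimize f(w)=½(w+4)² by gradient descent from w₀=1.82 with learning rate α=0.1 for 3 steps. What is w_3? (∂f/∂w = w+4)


step 1: grad = 1.82+4 = 5.82; w = 1.82 - 0.1·(5.82) = 1.238
step 2: grad = 1.238+4 = 5.238; w = 1.238 - 0.1·(5.238) = 0.7142
step 3: grad = 0.7142+4 = 4.7142; w = 0.7142 - 0.1·(4.7142) = 0.24278

0.24278


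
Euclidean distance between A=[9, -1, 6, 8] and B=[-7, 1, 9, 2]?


d = √((9+ 7)² + (-1-1)² + (6-9)² + (8-2)²)
  = √(256 + 4 + 9 + 36)
  = √305 = 17.4642

17.4642


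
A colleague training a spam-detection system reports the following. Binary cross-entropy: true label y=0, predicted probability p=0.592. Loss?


BCE = -[y·ln(p) + (1-y)·ln(1-p)]
= -0 - 1·ln(1-0.592)
= -ln(0.408) = 0.8965

0.8965


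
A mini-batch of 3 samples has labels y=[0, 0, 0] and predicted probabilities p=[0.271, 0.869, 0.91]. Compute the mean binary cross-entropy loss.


L[0] = -ln(1-0.271) = -ln(0.729) = 0.3161
L[1] = -ln(1-0.869) = -ln(0.131) = 2.0326
L[2] = -ln(1-0.91) = -ln(0.09) = 2.4079
mean = (0.3161 + 2.0326 + 2.4079)/3 = 1.5855

1.5855


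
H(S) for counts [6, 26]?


Probabilities: [6/32, 26/32] ≈ [0.1875, 0.8125]
H = -((6/32)·log₂(6/32) + (26/32)·log₂(26/32))
  = 0.6962 bits

0.6962 bits


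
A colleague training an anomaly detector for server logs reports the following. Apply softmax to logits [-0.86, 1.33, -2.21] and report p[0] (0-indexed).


Exponentials: e^-0.86=0.4232, e^1.33=3.781, e^-2.21=0.1097
Sum = 4.3139
Softmax = [0.0981, 0.8765, 0.0254]
p[0] = 0.4232/4.3139 = 0.0981

0.0981


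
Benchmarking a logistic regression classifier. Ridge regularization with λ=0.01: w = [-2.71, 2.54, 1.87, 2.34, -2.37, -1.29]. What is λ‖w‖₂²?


‖w‖₂² = (-2.71)² + (2.54)² + (1.87)² + (2.34)² + (-2.37)² + (-1.29)²
     = 7.3441 + 6.4516 + 3.4969 + 5.4756 + 5.6169 + 1.6641
     = 30.0492
λ·‖w‖₂² = 0.01·30.0492 = 0.300492

0.300492


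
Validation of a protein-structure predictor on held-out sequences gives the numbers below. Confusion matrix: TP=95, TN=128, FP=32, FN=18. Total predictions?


Total = TP + TN + FP + FN
= 95 + 128 + 32 + 18
= 273
(Predicted positive: 127, predicted negative: 146)

273


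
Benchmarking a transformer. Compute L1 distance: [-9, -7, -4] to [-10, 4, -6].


d = |-9+ 10| + |-7-4| + |-4+ 6|
  = 1 + 11 + 2
  = 14

14


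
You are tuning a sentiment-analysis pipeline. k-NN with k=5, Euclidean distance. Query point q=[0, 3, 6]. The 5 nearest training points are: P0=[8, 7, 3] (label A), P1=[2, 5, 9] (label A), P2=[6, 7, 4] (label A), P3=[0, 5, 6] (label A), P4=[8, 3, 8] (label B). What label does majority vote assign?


d(q,P0) = 9.434  (label A)
d(q,P1) = 4.1231  (label A)
d(q,P2) = 7.4833  (label A)
d(q,P3) = 2.0  (label A)
d(q,P4) = 8.2462  (label B)
Votes: A=4, B=1
Majority → A

A


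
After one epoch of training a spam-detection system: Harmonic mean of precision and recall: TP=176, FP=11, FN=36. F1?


Precision = 176/187 = 0.9412
Recall = 176/212 = 0.8302
F1 = 2·P·R/(P+R) = 2·TP/(2·TP+FP+FN) = 352/(352+11+36) = 352/399 = 0.8822

0.8822


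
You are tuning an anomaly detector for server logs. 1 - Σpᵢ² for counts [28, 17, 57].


Probabilities: [28/102, 17/102, 57/102] ≈ [0.2745, 0.1667, 0.5588]
Σpᵢ² = (784 + 289 + 3249)/102² = 4322/10404
Gini = 1 - Σpᵢ² = 1 - 4322/10404 = 0.5846

0.5846


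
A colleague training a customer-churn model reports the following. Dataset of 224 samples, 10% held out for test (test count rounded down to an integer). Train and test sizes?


Test = ⌊224·10/100⌋ = 22
Train = 224 - 22 = 202

Train: 202, Test: 22


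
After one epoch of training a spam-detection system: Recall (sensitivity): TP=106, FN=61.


Recall = TP/(TP+FN)
= 106/(106+61)
= 106/167 = 63.47%

63.47%


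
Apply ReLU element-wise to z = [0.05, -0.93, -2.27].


ReLU(0.05) = max(0, 0.05) = 0.05
ReLU(-0.93) = max(0, -0.93) = 0.0
ReLU(-2.27) = max(0, -2.27) = 0.0
result = [0.05, 0.0, 0.0]

[0.05, 0.0, 0.0]


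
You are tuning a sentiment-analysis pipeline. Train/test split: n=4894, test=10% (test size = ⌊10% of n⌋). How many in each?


Test = ⌊4894·10/100⌋ = 489
Train = 4894 - 489 = 4405

Train: 4405, Test: 489


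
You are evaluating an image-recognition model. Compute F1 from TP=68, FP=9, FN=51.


Precision = 68/77 = 0.8831
Recall = 68/119 = 0.5714
F1 = 2·P·R/(P+R) = 2·TP/(2·TP+FP+FN) = 136/(136+9+51) = 136/196 = 0.6939

0.6939


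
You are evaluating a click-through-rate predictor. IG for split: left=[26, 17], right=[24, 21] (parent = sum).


Parent = [50, 38], H_parent = 0.9865
H_left = 0.9682 (n=43), H_right = 0.9968 (n=45)
H_children = (43/88)·0.9682 + (45/88)·0.9968 = 0.9828
IG = 0.9865 - 0.9828 = 0.0037

0.0037


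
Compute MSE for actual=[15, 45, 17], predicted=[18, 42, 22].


Squared errors: (15-18)²=9, (45-42)²=9, (17-22)²=25
Sum = 43
MSE = 43/3 = 43/3

43/3


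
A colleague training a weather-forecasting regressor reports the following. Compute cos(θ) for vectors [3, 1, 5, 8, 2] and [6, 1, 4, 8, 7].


A·B = 3·6 + 1·1 + 5·4 + 8·8 + 2·7 = 117
‖A‖ = √103 = 10.1489, ‖B‖ = √166 = 12.8841
cos = 117/(√103·√166) = 117/√17098 = 0.8948

0.8948


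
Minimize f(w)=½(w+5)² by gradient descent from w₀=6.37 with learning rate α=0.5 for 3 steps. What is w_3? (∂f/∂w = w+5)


step 1: grad = 6.37+5 = 11.37; w = 6.37 - 0.5·(11.37) = 0.685
step 2: grad = 0.685+5 = 5.685; w = 0.685 - 0.5·(5.685) = -2.1575
step 3: grad = -2.1575+5 = 2.8425; w = -2.1575 - 0.5·(2.8425) = -3.57875

-3.57875


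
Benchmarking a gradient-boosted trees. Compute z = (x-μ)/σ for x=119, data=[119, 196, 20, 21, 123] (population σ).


μ = 95.8, σ = 67.3183
z = (119 - 95.8)/67.3183 = 0.3446

0.3446


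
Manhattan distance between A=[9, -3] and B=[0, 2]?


d = |9-0| + |-3-2|
  = 9 + 5
  = 14

14


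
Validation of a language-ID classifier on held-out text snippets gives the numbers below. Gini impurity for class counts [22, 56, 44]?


Probabilities: [22/122, 56/122, 44/122] ≈ [0.1803, 0.459, 0.3607]
Σpᵢ² = (484 + 3136 + 1936)/122² = 5556/14884
Gini = 1 - Σpᵢ² = 1 - 5556/14884 = 0.6267

0.6267


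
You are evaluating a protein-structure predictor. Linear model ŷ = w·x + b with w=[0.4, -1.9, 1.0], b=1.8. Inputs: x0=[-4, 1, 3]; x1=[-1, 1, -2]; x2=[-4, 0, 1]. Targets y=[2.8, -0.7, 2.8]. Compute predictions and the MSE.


ŷ0 = (0.4)·(-4) + (-1.9)·(1) + (1.0)·(3) + 1.8 = 1.3
ŷ1 = (0.4)·(-1) + (-1.9)·(1) + (1.0)·(-2) + 1.8 = -2.5
ŷ2 = (0.4)·(-4) + (-1.9)·(0) + (1.0)·(1) + 1.8 = 1.2
errors² = [2.25, 3.24, 2.56]
MSE = 8.0500/3 = 2.6833

2.6833


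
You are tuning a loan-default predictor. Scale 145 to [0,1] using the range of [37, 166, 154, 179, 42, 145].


min=37, max=179
(145-37)/(179-37) = 108/142 = 0.7606

0.7606


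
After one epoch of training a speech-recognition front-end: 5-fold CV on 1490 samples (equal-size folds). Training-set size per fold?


Fold size = 1490/5 = 298
Training per fold = 1490 - 298 = 1192

1192


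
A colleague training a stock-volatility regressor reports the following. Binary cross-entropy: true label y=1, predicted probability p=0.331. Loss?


BCE = -[y·ln(p) + (1-y)·ln(1-p)]
= -1·ln(0.331) - 0
= -ln(0.331) = 1.1056

1.1056


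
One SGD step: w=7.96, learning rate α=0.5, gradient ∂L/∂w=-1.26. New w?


w_new = w - α·∇
= 7.96 - 0.5·-1.26
= 7.96 + 0.63
= 8.59

8.59


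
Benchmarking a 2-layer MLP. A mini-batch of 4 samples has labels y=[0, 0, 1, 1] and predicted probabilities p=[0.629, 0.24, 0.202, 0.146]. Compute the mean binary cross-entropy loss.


L[0] = -ln(1-0.629) = -ln(0.371) = 0.9916
L[1] = -ln(1-0.24) = -ln(0.76) = 0.2744
L[2] = -ln(0.202) = 1.5995
L[3] = -ln(0.146) = 1.9241
mean = (0.9916 + 0.2744 + 1.5995 + 1.9241)/4 = 1.1974

1.1974


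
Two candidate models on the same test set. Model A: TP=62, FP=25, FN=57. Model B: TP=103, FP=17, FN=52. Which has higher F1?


Model A: P=62/87=0.7126, R=62/119=0.521, F1=2PR/(P+R)=2TP/(2TP+FP+FN)=124/206=0.6019
Model B: P=103/120=0.8583, R=103/155=0.6645, F1=2PR/(P+R)=2TP/(2TP+FP+FN)=206/275=0.7491
0.6019 < 0.7491 → Model B

Model B


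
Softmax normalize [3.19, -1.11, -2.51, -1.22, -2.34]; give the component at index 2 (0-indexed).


Exponentials: e^3.19=24.2884, e^-1.11=0.3296, e^-2.51=0.0813, e^-1.22=0.2952, e^-2.34=0.0963
Sum = 25.0908
Softmax = [0.968, 0.0131, 0.0032, 0.0118, 0.0038]
p[2] = 0.0813/25.0908 = 0.0032

0.0032


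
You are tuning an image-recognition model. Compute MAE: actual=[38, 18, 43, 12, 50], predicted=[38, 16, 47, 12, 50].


Absolute errors: |38-38|=0, |18-16|=2, |43-47|=4, |12-12|=0, |50-50|=0
Sum = 6
MAE = 6/5 = 6/5

6/5


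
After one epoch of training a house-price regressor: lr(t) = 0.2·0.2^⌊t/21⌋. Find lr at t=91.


n_drops = ⌊91/21⌋ = 4
lr = 0.2·0.2^4 = 0.2·0.0016 = 0.00032

0.00032


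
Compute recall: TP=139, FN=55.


Recall = TP/(TP+FN)
= 139/(139+55)
= 139/194 = 71.65%

71.65%


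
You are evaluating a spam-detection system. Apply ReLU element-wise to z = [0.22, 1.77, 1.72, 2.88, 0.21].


ReLU(0.22) = max(0, 0.22) = 0.22
ReLU(1.77) = max(0, 1.77) = 1.77
ReLU(1.72) = max(0, 1.72) = 1.72
ReLU(2.88) = max(0, 2.88) = 2.88
ReLU(0.21) = max(0, 0.21) = 0.21
result = [0.22, 1.77, 1.72, 2.88, 0.21]

[0.22, 1.77, 1.72, 2.88, 0.21]


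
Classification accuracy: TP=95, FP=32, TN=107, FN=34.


Accuracy = (TP+TN)/(TP+TN+FP+FN)
= (95+107)/(268)
= 202/268 = 75.37%

75.37%


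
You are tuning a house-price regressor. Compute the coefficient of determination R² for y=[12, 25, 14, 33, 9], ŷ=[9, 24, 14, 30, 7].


ȳ = 18.6
SS_res = Σ(y-ŷ)² = 23
SS_tot = Σ(y-ȳ)² = 405.2
R² = 1 - SS_res/SS_tot = 1 - 0.0568 = 0.9432

0.9432


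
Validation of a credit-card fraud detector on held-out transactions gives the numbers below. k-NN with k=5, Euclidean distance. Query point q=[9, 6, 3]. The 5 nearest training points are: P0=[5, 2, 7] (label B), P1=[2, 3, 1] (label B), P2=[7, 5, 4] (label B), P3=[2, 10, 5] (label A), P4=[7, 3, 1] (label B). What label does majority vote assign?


d(q,P0) = 6.9282  (label B)
d(q,P1) = 7.874  (label B)
d(q,P2) = 2.4495  (label B)
d(q,P3) = 8.3066  (label A)
d(q,P4) = 4.1231  (label B)
Votes: A=1, B=4
Majority → B

B


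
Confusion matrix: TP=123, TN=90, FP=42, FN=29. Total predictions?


Total = TP + TN + FP + FN
= 123 + 90 + 42 + 29
= 284
(Predicted positive: 165, predicted negative: 119)

284


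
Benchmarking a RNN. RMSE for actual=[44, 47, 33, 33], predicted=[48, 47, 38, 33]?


MSE = 41/4 = 10.25
RMSE = √(41/4) = 3.2016

3.2016


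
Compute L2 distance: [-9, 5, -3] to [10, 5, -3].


d = √((-9-10)² + (5-5)² + (-3+ 3)²)
  = √(361 + 0 + 0)
  = √361 = 19.0

19.0


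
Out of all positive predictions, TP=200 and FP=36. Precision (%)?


Precision = TP/(TP+FP)
= 200/(200+36)
= 200/236 = 84.75%

84.75%


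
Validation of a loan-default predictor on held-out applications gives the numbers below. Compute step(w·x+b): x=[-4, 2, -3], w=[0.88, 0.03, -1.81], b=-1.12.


z = (-4)·(0.88) + (2)·(0.03) + (-3)·(-1.81) - 1.12
  = 0.85
step(z) = 1 (z≥0)

1


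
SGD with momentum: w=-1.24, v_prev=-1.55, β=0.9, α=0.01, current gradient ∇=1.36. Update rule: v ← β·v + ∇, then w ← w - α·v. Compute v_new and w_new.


v_new = 0.9·-1.55 + 1.36 = -1.395 + 1.36 = -0.035
w_new = -1.24 - 0.01·-0.035 = -1.24 + 0.00035 = -1.23965

v_new=-0.035, w_new=-1.23965


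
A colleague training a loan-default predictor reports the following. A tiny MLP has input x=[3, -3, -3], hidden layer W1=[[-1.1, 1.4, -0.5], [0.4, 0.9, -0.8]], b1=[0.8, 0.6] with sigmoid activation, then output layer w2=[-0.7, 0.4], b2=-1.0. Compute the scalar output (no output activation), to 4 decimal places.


z1[0] = (-1.1)·(3) + (1.4)·(-3) + (-0.5)·(-3) + 0.8 = -5.2
z1[1] = (0.4)·(3) + (0.9)·(-3) + (-0.8)·(-3) + 0.6 = 1.5
h = sigmoid(z1) = [0.0055, 0.8176]
output = (-0.7)·(0.0055) + (0.4)·(0.8176) - 1.0 = -0.6768

-0.6768


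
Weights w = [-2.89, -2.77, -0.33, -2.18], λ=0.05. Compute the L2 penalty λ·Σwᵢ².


‖w‖₂² = (-2.89)² + (-2.77)² + (-0.33)² + (-2.18)²
     = 8.3521 + 7.6729 + 0.1089 + 4.7524
     = 20.8863
λ·‖w‖₂² = 0.05·20.8863 = 1.044315

1.044315


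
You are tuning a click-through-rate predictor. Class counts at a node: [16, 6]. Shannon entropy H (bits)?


Probabilities: [16/22, 6/22] ≈ [0.7273, 0.2727]
H = -((16/22)·log₂(16/22) + (6/22)·log₂(6/22))
  = 0.8454 bits

0.8454 bits


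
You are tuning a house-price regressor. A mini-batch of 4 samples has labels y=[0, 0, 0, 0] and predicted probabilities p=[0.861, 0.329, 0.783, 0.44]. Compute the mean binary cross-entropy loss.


L[0] = -ln(1-0.861) = -ln(0.139) = 1.9733
L[1] = -ln(1-0.329) = -ln(0.671) = 0.399
L[2] = -ln(1-0.783) = -ln(0.217) = 1.5279
L[3] = -ln(1-0.44) = -ln(0.56) = 0.5798
mean = (1.9733 + 0.399 + 1.5279 + 0.5798)/4 = 1.12

1.12


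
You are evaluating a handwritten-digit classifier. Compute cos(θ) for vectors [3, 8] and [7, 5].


A·B = 3·7 + 8·5 = 61
‖A‖ = √73 = 8.544, ‖B‖ = √74 = 8.6023
cos = 61/(√73·√74) = 61/√5402 = 0.83

0.83


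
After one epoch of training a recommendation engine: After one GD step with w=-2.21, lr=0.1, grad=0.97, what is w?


w_new = w - α·∇
= -2.21 - 0.1·0.97
= -2.21 - 0.097
= -2.307

-2.307


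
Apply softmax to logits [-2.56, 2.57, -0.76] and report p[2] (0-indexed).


Exponentials: e^-2.56=0.0773, e^2.57=13.0658, e^-0.76=0.4677
Sum = 13.6108
Softmax = [0.0057, 0.96, 0.0344]
p[2] = 0.4677/13.6108 = 0.0344

0.0344


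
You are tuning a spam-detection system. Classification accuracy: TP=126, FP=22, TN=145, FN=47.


Accuracy = (TP+TN)/(TP+TN+FP+FN)
= (126+145)/(340)
= 271/340 = 79.71%

79.71%


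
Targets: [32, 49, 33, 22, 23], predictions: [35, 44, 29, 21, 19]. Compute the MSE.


Squared errors: (32-35)²=9, (49-44)²=25, (33-29)²=16, (22-21)²=1, (23-19)²=16
Sum = 67
MSE = 67/5 = 67/5

67/5


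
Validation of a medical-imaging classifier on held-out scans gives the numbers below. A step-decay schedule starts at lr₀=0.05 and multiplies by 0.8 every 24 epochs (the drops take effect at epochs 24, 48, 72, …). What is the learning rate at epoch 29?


n_drops = ⌊29/24⌋ = 1
lr = 0.05·0.8^1 = 0.05·0.8 = 0.04

0.04


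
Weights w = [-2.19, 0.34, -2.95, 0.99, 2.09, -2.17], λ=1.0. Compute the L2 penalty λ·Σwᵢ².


‖w‖₂² = (-2.19)² + (0.34)² + (-2.95)² + (0.99)² + (2.09)² + (-2.17)²
     = 4.7961 + 0.1156 + 8.7025 + 0.9801 + 4.3681 + 4.7089
     = 23.6713
λ·‖w‖₂² = 1.0·23.6713 = 23.6713

23.6713


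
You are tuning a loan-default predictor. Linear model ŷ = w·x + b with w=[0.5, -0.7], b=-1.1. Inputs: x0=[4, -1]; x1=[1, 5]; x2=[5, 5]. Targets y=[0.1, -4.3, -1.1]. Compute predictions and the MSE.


ŷ0 = (0.5)·(4) + (-0.7)·(-1) - 1.1 = 1.6
ŷ1 = (0.5)·(1) + (-0.7)·(5) - 1.1 = -4.1
ŷ2 = (0.5)·(5) + (-0.7)·(5) - 1.1 = -2.1
errors² = [2.25, 0.04, 1.0]
MSE = 3.2900/3 = 1.0967

1.0967


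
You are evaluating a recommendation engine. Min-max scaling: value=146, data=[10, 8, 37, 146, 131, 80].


min=8, max=146
(146-8)/(146-8) = 138/138 = 1.0

1.0


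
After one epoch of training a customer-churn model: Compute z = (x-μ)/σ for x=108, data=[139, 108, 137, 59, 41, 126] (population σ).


μ = 101.6667, σ = 38.2434
z = (108 - 101.6667)/38.2434 = 0.1656

0.1656


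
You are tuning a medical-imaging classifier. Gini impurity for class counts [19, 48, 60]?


Probabilities: [19/127, 48/127, 60/127] ≈ [0.1496, 0.378, 0.4724]
Σpᵢ² = (361 + 2304 + 3600)/127² = 6265/16129
Gini = 1 - Σpᵢ² = 1 - 6265/16129 = 0.6116

0.6116


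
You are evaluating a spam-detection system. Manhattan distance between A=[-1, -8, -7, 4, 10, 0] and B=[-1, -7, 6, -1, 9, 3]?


d = |-1+ 1| + |-8+ 7| + |-7-6| + |4+ 1| + |10-9| + |0-3|
  = 0 + 1 + 13 + 5 + 1 + 3
  = 23

23


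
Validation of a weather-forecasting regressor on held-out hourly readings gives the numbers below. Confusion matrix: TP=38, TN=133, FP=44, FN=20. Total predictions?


Total = TP + TN + FP + FN
= 38 + 133 + 44 + 20
= 235
(Predicted positive: 82, predicted negative: 153)

235


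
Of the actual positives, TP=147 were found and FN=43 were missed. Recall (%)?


Recall = TP/(TP+FN)
= 147/(147+43)
= 147/190 = 77.37%

77.37%


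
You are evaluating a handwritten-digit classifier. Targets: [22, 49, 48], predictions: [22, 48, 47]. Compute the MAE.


Absolute errors: |22-22|=0, |49-48|=1, |48-47|=1
Sum = 2
MAE = 2/3 = 2/3

2/3


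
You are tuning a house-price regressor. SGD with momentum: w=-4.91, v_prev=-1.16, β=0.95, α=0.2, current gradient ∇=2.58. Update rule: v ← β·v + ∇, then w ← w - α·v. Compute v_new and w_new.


v_new = 0.95·-1.16 + 2.58 = -1.102 + 2.58 = 1.478
w_new = -4.91 - 0.2·1.478 = -4.91 - 0.2956 = -5.2056

v_new=1.478, w_new=-5.2056


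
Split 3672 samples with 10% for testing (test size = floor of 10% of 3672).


Test = ⌊3672·10/100⌋ = 367
Train = 3672 - 367 = 3305

Train: 3305, Test: 367


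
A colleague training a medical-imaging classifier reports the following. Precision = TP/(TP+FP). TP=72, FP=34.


Precision = TP/(TP+FP)
= 72/(72+34)
= 72/106 = 67.92%

67.92%


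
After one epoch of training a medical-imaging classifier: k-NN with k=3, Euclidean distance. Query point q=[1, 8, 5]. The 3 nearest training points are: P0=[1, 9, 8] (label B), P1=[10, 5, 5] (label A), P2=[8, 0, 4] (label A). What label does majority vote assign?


d(q,P0) = 3.1623  (label B)
d(q,P1) = 9.4868  (label A)
d(q,P2) = 10.6771  (label A)
Votes: A=2, B=1
Majority → A

A


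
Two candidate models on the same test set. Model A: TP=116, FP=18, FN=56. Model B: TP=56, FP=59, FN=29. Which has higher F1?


Model A: P=116/134=0.8657, R=116/172=0.6744, F1=2PR/(P+R)=2TP/(2TP+FP+FN)=232/306=0.7582
Model B: P=56/115=0.487, R=56/85=0.6588, F1=2PR/(P+R)=2TP/(2TP+FP+FN)=112/200=0.56
0.7582 > 0.56 → Model A

Model A


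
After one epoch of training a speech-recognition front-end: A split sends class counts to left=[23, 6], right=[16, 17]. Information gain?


Parent = [39, 23], H_parent = 0.9514
H_left = 0.7355 (n=29), H_right = 0.9993 (n=33)
H_children = (29/62)·0.7355 + (33/62)·0.9993 = 0.8759
IG = 0.9514 - 0.8759 = 0.0755

0.0755


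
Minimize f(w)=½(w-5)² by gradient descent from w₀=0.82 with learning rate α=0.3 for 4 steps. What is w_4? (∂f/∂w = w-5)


step 1: grad = 0.82-5 = -4.18; w = 0.82 - 0.3·(-4.18) = 2.074
step 2: grad = 2.074-5 = -2.926; w = 2.074 - 0.3·(-2.926) = 2.9518
step 3: grad = 2.9518-5 = -2.0482; w = 2.9518 - 0.3·(-2.0482) = 3.56626
step 4: grad = 3.56626-5 = -1.43374; w = 3.56626 - 0.3·(-1.43374) = 3.996382

3.996382


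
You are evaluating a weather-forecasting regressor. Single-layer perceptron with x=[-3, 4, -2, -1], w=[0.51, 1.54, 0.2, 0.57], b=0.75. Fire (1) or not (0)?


z = (-3)·(0.51) + (4)·(1.54) + (-2)·(0.2) + (-1)·(0.57) + 0.75
  = 4.41
step(z) = 1 (z≥0)

1


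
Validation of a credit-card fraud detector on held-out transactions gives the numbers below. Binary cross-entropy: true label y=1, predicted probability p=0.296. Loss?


BCE = -[y·ln(p) + (1-y)·ln(1-p)]
= -1·ln(0.296) - 0
= -ln(0.296) = 1.2174

1.2174


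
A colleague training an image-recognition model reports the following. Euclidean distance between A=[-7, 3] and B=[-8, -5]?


d = √((-7+ 8)² + (3+ 5)²)
  = √(1 + 64)
  = √65 = 8.0623

8.0623


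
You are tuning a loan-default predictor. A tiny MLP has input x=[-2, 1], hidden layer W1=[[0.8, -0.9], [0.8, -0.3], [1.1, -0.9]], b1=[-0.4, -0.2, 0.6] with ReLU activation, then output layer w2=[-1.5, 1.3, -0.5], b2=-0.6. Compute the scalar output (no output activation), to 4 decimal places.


z1[0] = (0.8)·(-2) + (-0.9)·(1) - 0.4 = -2.9
z1[1] = (0.8)·(-2) + (-0.3)·(1) - 0.2 = -2.1
z1[2] = (1.1)·(-2) + (-0.9)·(1) + 0.6 = -2.5
h = ReLU(z1) = [0.0, 0.0, 0.0]
output = (-1.5)·(0.0) + (1.3)·(0.0) + (-0.5)·(0.0) - 0.6 = -0.6

-0.6


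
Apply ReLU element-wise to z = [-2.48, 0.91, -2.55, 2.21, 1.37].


ReLU(-2.48) = max(0, -2.48) = 0.0
ReLU(0.91) = max(0, 0.91) = 0.91
ReLU(-2.55) = max(0, -2.55) = 0.0
ReLU(2.21) = max(0, 2.21) = 2.21
ReLU(1.37) = max(0, 1.37) = 1.37
result = [0.0, 0.91, 0.0, 2.21, 1.37]

[0.0, 0.91, 0.0, 2.21, 1.37]


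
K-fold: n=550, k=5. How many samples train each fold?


Fold size = 550/5 = 110
Training per fold = 550 - 110 = 440

440


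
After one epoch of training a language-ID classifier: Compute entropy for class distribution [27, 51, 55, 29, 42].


Probabilities: [27/204, 51/204, 55/204, 29/204, 42/204] ≈ [0.1324, 0.25, 0.2696, 0.1422, 0.2059]
H = -((27/204)·log₂(27/204) + (51/204)·log₂(51/204) + (55/204)·log₂(55/204) + (29/204)·log₂(29/204) + (42/204)·log₂(42/204))
  = 2.2655 bits

2.2655 bits


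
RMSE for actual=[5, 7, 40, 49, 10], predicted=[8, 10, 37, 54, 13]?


MSE = 61/5 = 12.2
RMSE = √(61/5) = 3.4928

3.4928


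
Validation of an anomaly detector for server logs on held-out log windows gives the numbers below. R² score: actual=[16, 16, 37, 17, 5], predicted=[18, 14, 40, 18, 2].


ȳ = 18.2
SS_res = Σ(y-ŷ)² = 27
SS_tot = Σ(y-ȳ)² = 538.8
R² = 1 - SS_res/SS_tot = 1 - 0.0501 = 0.9499

0.9499


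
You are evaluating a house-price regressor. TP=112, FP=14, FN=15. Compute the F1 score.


Precision = 112/126 = 0.8889
Recall = 112/127 = 0.8819
F1 = 2·P·R/(P+R) = 2·TP/(2·TP+FP+FN) = 224/(224+14+15) = 224/253 = 0.8854

0.8854


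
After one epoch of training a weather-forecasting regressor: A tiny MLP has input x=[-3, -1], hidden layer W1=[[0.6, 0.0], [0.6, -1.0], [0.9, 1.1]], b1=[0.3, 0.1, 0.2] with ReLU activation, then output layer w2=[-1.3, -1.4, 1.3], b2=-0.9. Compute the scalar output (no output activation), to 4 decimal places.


z1[0] = (0.6)·(-3) + (0.0)·(-1) + 0.3 = -1.5
z1[1] = (0.6)·(-3) + (-1.0)·(-1) + 0.1 = -0.7
z1[2] = (0.9)·(-3) + (1.1)·(-1) + 0.2 = -3.6
h = ReLU(z1) = [0.0, 0.0, 0.0]
output = (-1.3)·(0.0) + (-1.4)·(0.0) + (1.3)·(0.0) - 0.9 = -0.9

-0.9


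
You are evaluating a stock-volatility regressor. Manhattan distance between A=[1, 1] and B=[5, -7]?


d = |1-5| + |1+ 7|
  = 4 + 8
  = 12

12


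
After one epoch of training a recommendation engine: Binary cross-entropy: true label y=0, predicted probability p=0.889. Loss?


BCE = -[y·ln(p) + (1-y)·ln(1-p)]
= -0 - 1·ln(1-0.889)
= -ln(0.111) = 2.1982

2.1982


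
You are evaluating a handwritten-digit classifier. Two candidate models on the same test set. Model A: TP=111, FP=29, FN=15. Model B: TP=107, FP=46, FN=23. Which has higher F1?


Model A: P=111/140=0.7929, R=111/126=0.881, F1=2PR/(P+R)=2TP/(2TP+FP+FN)=222/266=0.8346
Model B: P=107/153=0.6993, R=107/130=0.8231, F1=2PR/(P+R)=2TP/(2TP+FP+FN)=214/283=0.7562
0.8346 > 0.7562 → Model A

Model A


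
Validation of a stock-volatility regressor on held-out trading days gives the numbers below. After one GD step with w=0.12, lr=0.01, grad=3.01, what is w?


w_new = w - α·∇
= 0.12 - 0.01·3.01
= 0.12 - 0.0301
= 0.0899

0.0899


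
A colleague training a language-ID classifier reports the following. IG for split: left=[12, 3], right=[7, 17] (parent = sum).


Parent = [19, 20], H_parent = 0.9995
H_left = 0.7219 (n=15), H_right = 0.8709 (n=24)
H_children = (15/39)·0.7219 + (24/39)·0.8709 = 0.8136
IG = 0.9995 - 0.8136 = 0.1859

0.1859


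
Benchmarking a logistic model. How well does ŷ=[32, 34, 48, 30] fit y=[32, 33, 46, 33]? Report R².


ȳ = 36
SS_res = Σ(y-ŷ)² = 14
SS_tot = Σ(y-ȳ)² = 134
R² = 1 - SS_res/SS_tot = 1 - 0.1045 = 0.8955

0.8955


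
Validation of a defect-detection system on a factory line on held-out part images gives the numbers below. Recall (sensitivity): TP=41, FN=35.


Recall = TP/(TP+FN)
= 41/(41+35)
= 41/76 = 53.95%

53.95%


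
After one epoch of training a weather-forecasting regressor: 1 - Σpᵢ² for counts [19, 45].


Probabilities: [19/64, 45/64] ≈ [0.2969, 0.7031]
Σpᵢ² = (361 + 2025)/64² = 2386/4096
Gini = 1 - Σpᵢ² = 1 - 2386/4096 = 0.4175

0.4175


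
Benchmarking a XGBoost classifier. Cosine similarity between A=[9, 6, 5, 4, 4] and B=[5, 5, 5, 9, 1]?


A·B = 9·5 + 6·5 + 5·5 + 4·9 + 4·1 = 140
‖A‖ = √174 = 13.1909, ‖B‖ = √157 = 12.53
cos = 140/(√174·√157) = 140/√27318 = 0.847

0.847


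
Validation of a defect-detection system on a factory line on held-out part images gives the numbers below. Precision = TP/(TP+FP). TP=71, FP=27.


Precision = TP/(TP+FP)
= 71/(71+27)
= 71/98 = 72.45%

72.45%


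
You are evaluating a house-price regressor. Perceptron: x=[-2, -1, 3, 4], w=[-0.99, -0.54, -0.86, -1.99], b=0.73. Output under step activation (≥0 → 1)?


z = (-2)·(-0.99) + (-1)·(-0.54) + (3)·(-0.86) + (4)·(-1.99) + 0.73
  = -7.29
step(z) = 0 (z<0)

0


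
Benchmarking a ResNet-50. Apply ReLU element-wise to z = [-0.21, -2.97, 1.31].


ReLU(-0.21) = max(0, -0.21) = 0.0
ReLU(-2.97) = max(0, -2.97) = 0.0
ReLU(1.31) = max(0, 1.31) = 1.31
result = [0.0, 0.0, 1.31]

[0.0, 0.0, 1.31]


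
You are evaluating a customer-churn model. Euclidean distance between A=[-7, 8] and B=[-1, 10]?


d = √((-7+ 1)² + (8-10)²)
  = √(36 + 4)
  = √40 = 6.3246

6.3246


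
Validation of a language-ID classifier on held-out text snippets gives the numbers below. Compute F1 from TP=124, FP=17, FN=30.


Precision = 124/141 = 0.8794
Recall = 124/154 = 0.8052
F1 = 2·P·R/(P+R) = 2·TP/(2·TP+FP+FN) = 248/(248+17+30) = 248/295 = 0.8407

0.8407


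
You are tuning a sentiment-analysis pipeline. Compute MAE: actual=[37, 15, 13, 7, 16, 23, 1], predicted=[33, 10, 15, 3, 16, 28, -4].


Absolute errors: |37-33|=4, |15-10|=5, |13-15|=2, |7-3|=4, |16-16|=0, |23-28|=5, |1+ 4|=5
Sum = 25
MAE = 25/7 = 25/7

25/7


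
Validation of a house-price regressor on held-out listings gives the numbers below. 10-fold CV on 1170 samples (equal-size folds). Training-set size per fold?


Fold size = 1170/10 = 117
Training per fold = 1170 - 117 = 1053

1053


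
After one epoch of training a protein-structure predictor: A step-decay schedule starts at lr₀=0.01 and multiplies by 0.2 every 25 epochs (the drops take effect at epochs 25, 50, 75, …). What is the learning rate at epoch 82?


n_drops = ⌊82/25⌋ = 3
lr = 0.01·0.2^3 = 0.01·0.008 = 0.00008

0.00008


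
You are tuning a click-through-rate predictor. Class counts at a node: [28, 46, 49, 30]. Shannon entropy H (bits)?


Probabilities: [28/153, 46/153, 49/153, 30/153] ≈ [0.183, 0.3007, 0.3203, 0.1961]
H = -((28/153)·log₂(28/153) + (46/153)·log₂(46/153) + (49/153)·log₂(49/153) + (30/153)·log₂(30/153))
  = 1.9566 bits

1.9566 bits


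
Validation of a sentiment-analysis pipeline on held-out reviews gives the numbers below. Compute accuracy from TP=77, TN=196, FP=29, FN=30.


Accuracy = (TP+TN)/(TP+TN+FP+FN)
= (77+196)/(332)
= 273/332 = 82.23%

82.23%


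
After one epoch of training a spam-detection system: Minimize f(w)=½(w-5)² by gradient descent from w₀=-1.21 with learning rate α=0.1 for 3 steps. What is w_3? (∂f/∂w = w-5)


step 1: grad = -1.21-5 = -6.21; w = -1.21 - 0.1·(-6.21) = -0.589
step 2: grad = -0.589-5 = -5.589; w = -0.589 - 0.1·(-5.589) = -0.0301
step 3: grad = -0.0301-5 = -5.0301; w = -0.0301 - 0.1·(-5.0301) = 0.47291

0.47291


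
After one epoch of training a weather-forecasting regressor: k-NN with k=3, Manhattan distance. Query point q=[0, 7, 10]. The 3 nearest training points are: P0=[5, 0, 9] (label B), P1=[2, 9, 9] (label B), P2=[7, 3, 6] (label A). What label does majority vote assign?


d(q,P0) = 13  (label B)
d(q,P1) = 5  (label B)
d(q,P2) = 15  (label A)
Votes: A=1, B=2
Majority → B

B


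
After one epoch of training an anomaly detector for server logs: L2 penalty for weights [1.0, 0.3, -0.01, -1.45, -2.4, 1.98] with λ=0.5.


‖w‖₂² = (1.0)² + (0.3)² + (-0.01)² + (-1.45)² + (-2.4)² + (1.98)²
     = 1 + 0.09 + 0.0001 + 2.1025 + 5.76 + 3.9204
     = 12.873
λ·‖w‖₂² = 0.5·12.873 = 6.4365

6.4365


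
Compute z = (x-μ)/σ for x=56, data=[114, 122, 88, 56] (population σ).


μ = 95, σ = 25.7876
z = (56 - 95)/25.7876 = -1.5124

-1.5124


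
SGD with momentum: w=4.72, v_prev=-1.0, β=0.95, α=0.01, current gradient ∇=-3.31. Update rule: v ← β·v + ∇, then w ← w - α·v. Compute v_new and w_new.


v_new = 0.95·-1.0 - 3.31 = -0.95 - 3.31 = -4.26
w_new = 4.72 - 0.01·-4.26 = 4.72 + 0.0426 = 4.7626

v_new=-4.26, w_new=4.7626


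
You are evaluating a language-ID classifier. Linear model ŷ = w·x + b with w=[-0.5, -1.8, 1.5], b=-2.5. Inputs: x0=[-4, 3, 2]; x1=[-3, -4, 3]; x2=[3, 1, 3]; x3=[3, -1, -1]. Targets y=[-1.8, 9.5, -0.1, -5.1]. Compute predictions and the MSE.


ŷ0 = (-0.5)·(-4) + (-1.8)·(3) + (1.5)·(2) - 2.5 = -2.9
ŷ1 = (-0.5)·(-3) + (-1.8)·(-4) + (1.5)·(3) - 2.5 = 10.7
ŷ2 = (-0.5)·(3) + (-1.8)·(1) + (1.5)·(3) - 2.5 = -1.3
ŷ3 = (-0.5)·(3) + (-1.8)·(-1) + (1.5)·(-1) - 2.5 = -3.7
errors² = [1.21, 1.44, 1.44, 1.96]
MSE = 6.0500/4 = 1.5125

1.5125


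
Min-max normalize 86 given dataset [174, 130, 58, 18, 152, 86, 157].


min=18, max=174
(86-18)/(174-18) = 68/156 = 0.4359

0.4359


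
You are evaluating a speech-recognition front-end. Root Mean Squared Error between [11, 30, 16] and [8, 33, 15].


MSE = 19/3 = 6.3333
RMSE = √(19/3) = 2.5166

2.5166


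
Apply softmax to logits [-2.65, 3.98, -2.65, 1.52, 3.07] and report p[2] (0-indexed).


Exponentials: e^-2.65=0.0707, e^3.98=53.517, e^-2.65=0.0707, e^1.52=4.5722, e^3.07=21.5419
Sum = 79.7725
Softmax = [0.0009, 0.6709, 0.0009, 0.0573, 0.27]
p[2] = 0.0707/79.7725 = 0.0009

0.0009
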